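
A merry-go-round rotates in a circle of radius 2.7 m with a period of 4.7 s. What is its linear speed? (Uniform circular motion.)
v = 2πr/T = 2π×2.7/4.7 = 3.61 m/s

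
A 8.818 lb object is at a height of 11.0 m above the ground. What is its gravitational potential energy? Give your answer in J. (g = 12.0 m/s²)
PE = mgh = 4 kg × 12.0 m/s² × 11 m = 528 J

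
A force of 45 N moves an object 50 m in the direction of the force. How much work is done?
W = Fd = 45×50 = 2250.0 J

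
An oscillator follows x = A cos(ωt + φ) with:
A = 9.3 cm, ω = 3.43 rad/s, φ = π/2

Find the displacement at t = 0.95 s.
x = A cos(ωt + φ) = 9.3×cos(3.43×0.95 + π/2) = 1.085 cm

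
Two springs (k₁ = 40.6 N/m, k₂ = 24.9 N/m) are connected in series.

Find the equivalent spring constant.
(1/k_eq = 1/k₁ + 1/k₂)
1/k_eq = 1/40.6 + 1/24.9 = 0.064791; k_eq = 15.43 N/m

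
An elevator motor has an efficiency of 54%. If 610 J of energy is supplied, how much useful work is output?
W_out = η × W_in = 0.54 × 610 = 329.4 J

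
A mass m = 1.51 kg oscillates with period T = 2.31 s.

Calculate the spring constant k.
T = 2π√(m/k) → k = m(2π/T)² = 1.51×(2π/2.31)² = 11.17 N/m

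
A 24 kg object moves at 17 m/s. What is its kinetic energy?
KE = ½mv² = ½×24×17² = 3468.0 J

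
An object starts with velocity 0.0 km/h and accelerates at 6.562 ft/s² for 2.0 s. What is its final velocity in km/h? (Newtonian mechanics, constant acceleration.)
v = v₀ + at (with unit conversion) = 14.4 km/h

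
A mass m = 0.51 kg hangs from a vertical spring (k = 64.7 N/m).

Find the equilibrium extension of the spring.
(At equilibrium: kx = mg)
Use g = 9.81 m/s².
x_eq = mg/k = 0.51×9.81/64.7 = 0.07733 m = 7.733 cm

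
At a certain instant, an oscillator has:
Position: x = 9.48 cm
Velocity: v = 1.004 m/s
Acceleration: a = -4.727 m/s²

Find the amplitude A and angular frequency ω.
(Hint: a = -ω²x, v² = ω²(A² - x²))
a = −ω²x → ω = √(|a|/x) = √(4.727/0.0948) = 7.061 rad/s
v² = ω²(A² − x²) → A = √(x² + v²/ω²) = √(0.0948² + 1.004²/7.061²) = 0.1709 m = 17.09 cm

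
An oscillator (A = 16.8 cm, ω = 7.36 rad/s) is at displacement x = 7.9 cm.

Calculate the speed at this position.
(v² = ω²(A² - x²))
v = ω√(A² − x²) = 7.36×√(0.168² − 0.079²) = 1.091 m/s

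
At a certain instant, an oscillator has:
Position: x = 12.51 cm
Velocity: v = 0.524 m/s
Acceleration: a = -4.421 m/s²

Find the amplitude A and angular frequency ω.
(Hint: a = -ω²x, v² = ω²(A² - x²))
a = −ω²x → ω = √(|a|/x) = √(4.421/0.1251) = 5.945 rad/s
v² = ω²(A² − x²) → A = √(x² + v²/ω²) = √(0.1251² + 0.524²/5.945²) = 0.153 m = 15.3 cm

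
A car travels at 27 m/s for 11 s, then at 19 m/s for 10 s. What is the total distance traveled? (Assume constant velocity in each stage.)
d₁ = v₁t₁ = 27 × 11 = 297 m
d₂ = v₂t₂ = 19 × 10 = 190 m
d_total = 297 + 190 = 487 m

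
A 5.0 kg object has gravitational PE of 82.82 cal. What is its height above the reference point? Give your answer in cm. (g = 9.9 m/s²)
PE = mgh → h = PE/(mg) = 346.5 J / (5 kg × 9.9 m/s²) = 7 m = 700.0 cm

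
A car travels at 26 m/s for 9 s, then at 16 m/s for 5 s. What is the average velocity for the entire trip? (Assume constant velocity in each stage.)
d₁ = v₁t₁ = 26 × 9 = 234 m
d₂ = v₂t₂ = 16 × 5 = 80 m
d_total = 314 m, t_total = 14 s
v_avg = d_total/t_total = 314/14 = 22.43 m/s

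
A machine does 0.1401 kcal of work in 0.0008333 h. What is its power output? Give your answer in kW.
P = W/t = 586.2 J / 3 s = 195.4 W = 0.1954 kW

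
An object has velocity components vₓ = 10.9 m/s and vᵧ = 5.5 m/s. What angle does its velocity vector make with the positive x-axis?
θ = arctan(vᵧ/vₓ) = arctan(5.5/10.9) = 26.77°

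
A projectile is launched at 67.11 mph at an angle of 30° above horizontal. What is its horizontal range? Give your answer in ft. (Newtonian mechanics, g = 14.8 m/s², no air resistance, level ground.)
R = v₀² sin(2θ) / g (with unit conversion) = 172.8 ft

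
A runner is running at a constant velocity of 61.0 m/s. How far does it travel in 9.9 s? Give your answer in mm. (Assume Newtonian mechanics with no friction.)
d = vt (with unit conversion) = 603900.0 mm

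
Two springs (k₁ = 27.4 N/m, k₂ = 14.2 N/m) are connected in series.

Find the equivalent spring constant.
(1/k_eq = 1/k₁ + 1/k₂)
1/k_eq = 1/27.4 + 1/14.2 = 0.10692; k_eq = 9.353 N/m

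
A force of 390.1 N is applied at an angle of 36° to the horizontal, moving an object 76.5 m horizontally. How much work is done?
W = Fd cosθ = 390.1×76.5×cos(36°) = 24143.0 J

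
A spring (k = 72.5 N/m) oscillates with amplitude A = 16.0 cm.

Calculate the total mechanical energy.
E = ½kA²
E = ½kA² = ½×72.5×(0.16)² = 0.928 J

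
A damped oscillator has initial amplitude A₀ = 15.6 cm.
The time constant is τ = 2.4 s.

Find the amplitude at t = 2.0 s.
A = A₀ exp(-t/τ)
A = A₀ exp(−t/τ) = 15.6×exp(−2.0/2.4) = 6.78 cm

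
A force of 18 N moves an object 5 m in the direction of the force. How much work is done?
W = Fd = 18×5 = 90.0 J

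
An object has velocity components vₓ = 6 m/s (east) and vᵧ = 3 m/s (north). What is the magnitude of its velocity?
|v| = √(vₓ² + vᵧ²) = √(6² + 3²) = √(45) = 6.71 m/s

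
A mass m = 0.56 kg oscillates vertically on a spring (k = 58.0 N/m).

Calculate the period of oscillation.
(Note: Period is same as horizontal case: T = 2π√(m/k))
T = 2π√(m/k) = 2π√(0.56/58.0) = 0.6174 s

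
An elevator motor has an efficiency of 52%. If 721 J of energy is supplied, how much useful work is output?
W_out = η × W_in = 0.52 × 721 = 374.92 J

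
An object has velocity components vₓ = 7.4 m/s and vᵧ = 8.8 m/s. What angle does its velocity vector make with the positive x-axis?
θ = arctan(vᵧ/vₓ) = arctan(8.8/7.4) = 49.94°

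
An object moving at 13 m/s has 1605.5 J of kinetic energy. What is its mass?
KE = ½mv² → m = 2KE/v² = 2×1605.5/13² = 19.0 kg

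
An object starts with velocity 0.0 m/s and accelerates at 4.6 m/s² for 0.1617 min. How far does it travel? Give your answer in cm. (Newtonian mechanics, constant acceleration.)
d = v₀t + ½at² (with unit conversion) = 21650.0 cm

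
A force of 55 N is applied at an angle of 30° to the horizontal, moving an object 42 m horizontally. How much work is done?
W = Fd cosθ = 55×42×cos(30°) = 2000.5 J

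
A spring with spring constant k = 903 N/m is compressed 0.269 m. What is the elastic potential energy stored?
PE = ½kx² = ½×903×0.269² = 32.67 J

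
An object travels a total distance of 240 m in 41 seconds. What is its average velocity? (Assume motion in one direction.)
v_avg = Δd / Δt = 240 / 41 = 5.85 m/s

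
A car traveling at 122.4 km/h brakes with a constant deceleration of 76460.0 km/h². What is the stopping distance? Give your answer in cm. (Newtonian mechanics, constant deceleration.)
d = v₀² / (2a) (with unit conversion) = 9797.0 cm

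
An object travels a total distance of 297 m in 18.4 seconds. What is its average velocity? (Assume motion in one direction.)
v_avg = Δd / Δt = 297 / 18.4 = 16.14 m/s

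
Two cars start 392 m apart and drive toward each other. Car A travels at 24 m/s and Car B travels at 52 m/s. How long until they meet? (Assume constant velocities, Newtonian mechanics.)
Combined speed: v_combined = 24 + 52 = 76 m/s
Time to meet: t = d/76 = 392/76 = 5.16 s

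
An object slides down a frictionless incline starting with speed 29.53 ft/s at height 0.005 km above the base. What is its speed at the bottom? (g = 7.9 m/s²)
½mv₀² + mgh = ½mv² → v = √(v₀² + 2gh) = √(9.001² + 2×7.9×5) = 12.65 m/s = 41.5 ft/s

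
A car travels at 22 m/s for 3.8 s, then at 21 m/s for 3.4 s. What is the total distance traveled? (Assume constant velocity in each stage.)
d₁ = v₁t₁ = 22 × 3.8 = 83.6 m
d₂ = v₂t₂ = 21 × 3.4 = 71.4 m
d_total = 83.6 + 71.4 = 155.0 m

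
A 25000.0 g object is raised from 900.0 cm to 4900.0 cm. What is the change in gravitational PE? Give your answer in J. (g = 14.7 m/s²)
ΔPE = mg(h₂ − h₁) = 25 kg × 14.7 m/s² × (49 − 9) m = 1.47e+04 J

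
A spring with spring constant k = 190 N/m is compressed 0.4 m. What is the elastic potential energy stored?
PE = ½kx² = ½×190×0.4² = 15.2 J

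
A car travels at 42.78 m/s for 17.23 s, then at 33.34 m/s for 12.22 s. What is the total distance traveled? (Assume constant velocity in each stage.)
d₁ = v₁t₁ = 42.78 × 17.23 = 737.099 m
d₂ = v₂t₂ = 33.34 × 12.22 = 407.415 m
d_total = 737.099 + 407.415 = 1144.51 m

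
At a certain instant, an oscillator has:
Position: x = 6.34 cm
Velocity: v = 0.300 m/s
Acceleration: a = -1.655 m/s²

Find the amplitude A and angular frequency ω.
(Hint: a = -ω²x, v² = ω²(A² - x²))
a = −ω²x → ω = √(|a|/x) = √(1.655/0.0634) = 5.109 rad/s
v² = ω²(A² − x²) → A = √(x² + v²/ω²) = √(0.0634² + 0.3²/5.109²) = 0.08641 m = 8.641 cm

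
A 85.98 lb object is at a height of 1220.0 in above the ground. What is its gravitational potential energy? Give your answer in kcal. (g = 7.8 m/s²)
PE = mgh = 39 kg × 7.8 m/s² × 30.99 m = 9427 J = 2.253 kcal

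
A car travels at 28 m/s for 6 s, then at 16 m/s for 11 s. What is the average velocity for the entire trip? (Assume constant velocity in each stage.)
d₁ = v₁t₁ = 28 × 6 = 168 m
d₂ = v₂t₂ = 16 × 11 = 176 m
d_total = 344 m, t_total = 17 s
v_avg = d_total/t_total = 344/17 = 20.24 m/s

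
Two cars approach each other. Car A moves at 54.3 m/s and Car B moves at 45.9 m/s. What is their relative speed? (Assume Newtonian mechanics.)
v_rel = v_A + v_B = 54.3 + 45.9 = 100.2 m/s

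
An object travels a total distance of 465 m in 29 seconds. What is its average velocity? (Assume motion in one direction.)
v_avg = Δd / Δt = 465 / 29 = 16.03 m/s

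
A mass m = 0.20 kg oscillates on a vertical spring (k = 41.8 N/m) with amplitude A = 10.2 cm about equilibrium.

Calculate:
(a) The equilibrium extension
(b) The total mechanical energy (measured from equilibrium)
x_eq = mg/k = 0.2×9.81/41.8 = 0.04694 m = 4.694 cm
E = ½kA² = ½×41.8×(0.102)² = 0.2174 J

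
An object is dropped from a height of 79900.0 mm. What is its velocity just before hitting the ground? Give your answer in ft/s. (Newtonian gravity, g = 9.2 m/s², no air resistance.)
v = √(2gh) (with unit conversion) = 125.8 ft/s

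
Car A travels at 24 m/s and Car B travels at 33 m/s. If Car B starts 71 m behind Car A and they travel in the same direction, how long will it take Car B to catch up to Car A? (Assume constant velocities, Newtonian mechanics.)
Relative speed: v_rel = 33 - 24 = 9 m/s
Time to catch: t = d₀/v_rel = 71/9 = 7.89 s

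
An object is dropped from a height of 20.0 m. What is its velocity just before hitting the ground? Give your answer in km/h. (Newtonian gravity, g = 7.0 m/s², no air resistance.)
v = √(2gh) (with unit conversion) = 60.24 km/h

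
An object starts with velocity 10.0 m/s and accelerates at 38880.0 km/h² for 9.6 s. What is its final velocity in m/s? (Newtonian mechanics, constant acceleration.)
v = v₀ + at (with unit conversion) = 38.8 m/s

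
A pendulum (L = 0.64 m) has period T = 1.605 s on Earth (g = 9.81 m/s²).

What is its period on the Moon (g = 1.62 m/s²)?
T = 2π√(L/g), so T_moon/T_earth = √(g_earth/g_moon)
T_moon = 2π√(0.64/1.62) = 3.949 s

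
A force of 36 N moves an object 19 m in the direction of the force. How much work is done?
W = Fd = 36×19 = 684.0 J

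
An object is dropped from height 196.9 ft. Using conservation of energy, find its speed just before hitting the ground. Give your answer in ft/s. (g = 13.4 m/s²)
mgh = ½mv² → v = √(2gh) = √(2×13.4×60.02) = 40.1 m/s = 131.6 ft/s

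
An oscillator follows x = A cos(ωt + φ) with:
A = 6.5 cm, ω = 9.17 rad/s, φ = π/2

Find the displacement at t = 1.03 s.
x = A cos(ωt + φ) = 6.5×cos(9.17×1.03 + π/2) = 0.1321 cm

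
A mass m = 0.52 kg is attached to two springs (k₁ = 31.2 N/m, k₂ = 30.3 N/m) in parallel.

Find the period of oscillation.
k_eq = k₁+k₂ = 61.5 N/m
T = 2π√(m/k_eq) = 2π√(0.52/61.5) = 0.5778 s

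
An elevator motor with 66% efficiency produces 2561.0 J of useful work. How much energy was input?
W_in = W_out/η = 2561.0/0.66 = 3880.3 J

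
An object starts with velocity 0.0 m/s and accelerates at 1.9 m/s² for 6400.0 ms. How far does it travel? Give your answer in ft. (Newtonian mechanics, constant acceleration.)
d = v₀t + ½at² (with unit conversion) = 127.7 ft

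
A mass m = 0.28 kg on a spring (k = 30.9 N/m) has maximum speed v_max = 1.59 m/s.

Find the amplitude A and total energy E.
½mv²_max = ½kA² → A = v_max√(m/k) = 1.59×√(0.28/30.9) = 0.1514 m = 15.14 cm
E = ½mv²_max = ½×0.28×1.59² = 0.3539 J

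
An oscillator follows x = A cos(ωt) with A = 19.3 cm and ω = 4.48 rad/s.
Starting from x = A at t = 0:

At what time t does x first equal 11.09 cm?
cos(ωt) = x/A = 11.09/19.3 = 0.5746
ωt = arccos(0.5746) = 0.9587 rad
t = 0.9587/4.48 = 0.214 s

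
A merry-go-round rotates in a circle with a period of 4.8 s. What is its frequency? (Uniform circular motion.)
f = 1/T = 1/4.8 = 0.2083 Hz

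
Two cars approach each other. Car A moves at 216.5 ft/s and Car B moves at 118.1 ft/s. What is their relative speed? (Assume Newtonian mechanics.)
v_rel = v_A + v_B = 216.5 + 118.1 = 334.6 ft/s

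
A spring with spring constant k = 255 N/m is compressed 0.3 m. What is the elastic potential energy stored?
PE = ½kx² = ½×255×0.3² = 11.47 J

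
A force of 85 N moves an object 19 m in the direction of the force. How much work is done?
W = Fd = 85×19 = 1615.0 J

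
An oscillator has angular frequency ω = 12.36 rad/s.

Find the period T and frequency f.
T = 2π/ω = 2π/12.36 = 0.5083 s; f = ω/2π = 1.967 Hz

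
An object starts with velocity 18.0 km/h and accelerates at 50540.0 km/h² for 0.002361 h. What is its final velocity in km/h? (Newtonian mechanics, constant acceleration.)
v = v₀ + at (with unit conversion) = 137.3 km/h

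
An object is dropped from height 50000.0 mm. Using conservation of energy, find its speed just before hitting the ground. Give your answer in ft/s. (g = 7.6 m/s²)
mgh = ½mv² → v = √(2gh) = √(2×7.6×50) = 27.57 m/s = 90.45 ft/s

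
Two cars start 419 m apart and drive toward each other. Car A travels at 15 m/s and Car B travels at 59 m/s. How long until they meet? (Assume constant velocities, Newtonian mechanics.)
Combined speed: v_combined = 15 + 59 = 74 m/s
Time to meet: t = d/74 = 419/74 = 5.66 s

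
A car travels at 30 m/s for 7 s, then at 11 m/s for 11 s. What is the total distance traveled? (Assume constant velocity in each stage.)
d₁ = v₁t₁ = 30 × 7 = 210 m
d₂ = v₂t₂ = 11 × 11 = 121 m
d_total = 210 + 121 = 331 m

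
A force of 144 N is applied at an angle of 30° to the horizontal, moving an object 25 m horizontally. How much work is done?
W = Fd cosθ = 144×25×cos(30°) = 3117.7 J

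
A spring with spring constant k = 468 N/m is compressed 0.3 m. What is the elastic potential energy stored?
PE = ½kx² = ½×468×0.3² = 21.06 J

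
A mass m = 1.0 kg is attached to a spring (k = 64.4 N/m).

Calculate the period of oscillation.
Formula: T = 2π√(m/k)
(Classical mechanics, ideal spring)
T = 2π√(m/k) = 2π√(1.0/64.4) = 0.783 s; f = 1/T = 1.277 Hz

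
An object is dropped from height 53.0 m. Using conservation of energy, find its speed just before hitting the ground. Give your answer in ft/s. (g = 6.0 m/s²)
mgh = ½mv² → v = √(2gh) = √(2×6.0×53) = 25.22 m/s = 82.74 ft/s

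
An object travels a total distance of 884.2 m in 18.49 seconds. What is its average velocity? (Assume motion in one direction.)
v_avg = Δd / Δt = 884.2 / 18.49 = 47.82 m/s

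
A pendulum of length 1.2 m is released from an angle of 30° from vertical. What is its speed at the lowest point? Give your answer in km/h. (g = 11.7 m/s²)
h = L(1 − cosθ) = 1.2×(1 − cos30°) = 0.1608 m
v = √(2gh) = √(2×11.7×0.1608) = 1.94 m/s = 6.983 km/h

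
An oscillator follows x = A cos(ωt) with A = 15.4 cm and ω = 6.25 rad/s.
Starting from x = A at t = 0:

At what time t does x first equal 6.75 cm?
cos(ωt) = x/A = 6.75/15.4 = 0.4383
ωt = arccos(0.4383) = 1.117 rad
t = 1.117/6.25 = 0.1787 s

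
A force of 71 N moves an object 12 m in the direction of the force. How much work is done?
W = Fd = 71×12 = 852.0 J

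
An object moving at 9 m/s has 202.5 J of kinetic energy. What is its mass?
KE = ½mv² → m = 2KE/v² = 2×202.5/9² = 5.0 kg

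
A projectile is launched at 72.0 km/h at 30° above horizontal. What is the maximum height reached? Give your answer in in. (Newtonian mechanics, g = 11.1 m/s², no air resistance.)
H = v₀²sin²(θ)/(2g) (with unit conversion) = 177.3 in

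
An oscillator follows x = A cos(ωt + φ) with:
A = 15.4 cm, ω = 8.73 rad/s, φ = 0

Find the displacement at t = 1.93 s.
x = A cos(ωt + φ) = 15.4×cos(8.73×1.93 + 0) = -6.418 cm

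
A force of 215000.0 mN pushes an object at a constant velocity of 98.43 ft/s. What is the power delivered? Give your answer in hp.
P = Fv = 215 N × 30 m/s = 6450 W = 8.65 hp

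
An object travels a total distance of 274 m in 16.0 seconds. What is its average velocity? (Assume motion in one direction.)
v_avg = Δd / Δt = 274 / 16.0 = 17.12 m/s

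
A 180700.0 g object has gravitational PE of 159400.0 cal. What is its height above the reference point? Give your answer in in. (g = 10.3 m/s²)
PE = mgh → h = PE/(mg) = 6.669e+05 J / (180.7 kg × 10.3 m/s²) = 358.3 m = 14110.0 in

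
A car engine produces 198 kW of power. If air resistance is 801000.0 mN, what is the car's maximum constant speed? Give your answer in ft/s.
P = Fv → v = P/F = 198000 W / 801 N = 247.2 m/s = 811.0 ft/s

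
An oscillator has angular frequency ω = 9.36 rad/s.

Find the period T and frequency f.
T = 2π/ω = 2π/9.36 = 0.6713 s; f = ω/2π = 1.49 Hz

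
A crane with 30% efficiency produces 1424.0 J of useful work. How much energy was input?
W_in = W_out/η = 1424.0/0.3 = 4746.7 J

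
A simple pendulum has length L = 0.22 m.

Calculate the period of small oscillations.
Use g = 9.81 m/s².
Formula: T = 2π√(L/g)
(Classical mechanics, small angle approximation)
T = 2π√(L/g) = 2π√(0.22/9.81) = 0.9409 s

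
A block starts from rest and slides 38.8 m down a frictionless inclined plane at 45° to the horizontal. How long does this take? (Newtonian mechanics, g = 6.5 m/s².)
a = g sin(θ) = 6.5 × sin(45°) = 4.6 m/s²
t = √(2d/a) = √(2 × 38.8 / 4.6) = 4.11 s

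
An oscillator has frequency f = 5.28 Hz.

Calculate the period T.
T = 1/f = 1/5.28 = 0.1894 s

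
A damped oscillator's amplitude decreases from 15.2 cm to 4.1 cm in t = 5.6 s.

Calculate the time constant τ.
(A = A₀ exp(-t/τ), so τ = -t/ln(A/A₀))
A/A₀ = 4.1/15.2 = 0.2697; ln(A/A₀) = -1.31
τ = −t/ln(A/A₀) = −5.6/-1.31 = 4.274 s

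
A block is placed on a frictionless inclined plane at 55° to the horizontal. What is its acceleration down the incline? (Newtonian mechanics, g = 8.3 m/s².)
a = g sin(θ) = 8.3 × sin(55°) = 8.3 × 0.8192 = 6.8 m/s²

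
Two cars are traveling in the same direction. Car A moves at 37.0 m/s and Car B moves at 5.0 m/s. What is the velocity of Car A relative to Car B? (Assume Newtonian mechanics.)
v_rel = v_A - v_B = 37.0 - 5.0 = 32.0 m/s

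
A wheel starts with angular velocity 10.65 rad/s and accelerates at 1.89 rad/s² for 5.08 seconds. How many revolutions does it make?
θ = ω₀t + ½αt² = 10.65×5.08 + ½×1.89×5.08² = 78.49 rad
Revolutions = θ/(2π) = 78.49/(2π) = 12.49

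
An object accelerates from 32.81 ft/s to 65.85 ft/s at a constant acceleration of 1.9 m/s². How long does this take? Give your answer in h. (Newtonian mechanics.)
t = (v - v₀)/a (with unit conversion) = 0.001472 h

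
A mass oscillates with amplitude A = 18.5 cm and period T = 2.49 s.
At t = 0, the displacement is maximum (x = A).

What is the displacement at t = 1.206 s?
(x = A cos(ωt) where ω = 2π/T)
ω = 2π/T = 2π/2.49 = 2.523 rad/s
x = A cos(ωt) = 18.5×cos(2.523×1.206) = -18.41 cm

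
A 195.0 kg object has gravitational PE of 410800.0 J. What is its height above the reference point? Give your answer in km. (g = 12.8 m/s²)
PE = mgh → h = PE/(mg) = 4.108e+05 J / (195 kg × 12.8 m/s²) = 164.6 m = 0.1646 km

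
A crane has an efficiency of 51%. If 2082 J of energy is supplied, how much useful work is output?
W_out = η × W_in = 0.51 × 2082 = 1061.8 J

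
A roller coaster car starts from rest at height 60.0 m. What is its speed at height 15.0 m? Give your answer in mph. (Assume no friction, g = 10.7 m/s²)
mgh₁ = ½mv₂² + mgh₂ → v₂ = √(2g(h₁−h₂)) = √(2×10.7×(60−15)) = 31.03 m/s = 69.42 mph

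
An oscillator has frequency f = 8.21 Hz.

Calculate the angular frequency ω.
ω = 2πf = 2π×8.21 = 51.58 rad/s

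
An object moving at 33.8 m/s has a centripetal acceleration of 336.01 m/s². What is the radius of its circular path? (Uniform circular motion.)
r = v²/a_c = 33.8²/336.01 = 3.4 m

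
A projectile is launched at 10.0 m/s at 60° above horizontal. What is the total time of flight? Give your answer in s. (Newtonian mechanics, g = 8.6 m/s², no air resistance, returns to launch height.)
T = 2v₀sin(θ)/g = 2.014 s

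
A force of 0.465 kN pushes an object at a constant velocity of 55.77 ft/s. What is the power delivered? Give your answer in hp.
P = Fv = 465 N × 17 m/s = 7904 W = 10.6 hp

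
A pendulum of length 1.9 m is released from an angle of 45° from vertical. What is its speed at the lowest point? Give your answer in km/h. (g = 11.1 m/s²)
h = L(1 − cosθ) = 1.9×(1 − cos45°) = 0.5565 m
v = √(2gh) = √(2×11.1×0.5565) = 3.515 m/s = 12.65 km/h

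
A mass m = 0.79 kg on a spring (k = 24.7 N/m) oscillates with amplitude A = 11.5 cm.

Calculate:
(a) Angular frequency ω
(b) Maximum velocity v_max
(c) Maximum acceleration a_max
ω = √(k/m) = √(24.7/0.79) = 5.592 rad/s
v_max = ωA = 5.592×0.115 = 0.643 m/s
a_max = ω²A = 5.592²×0.115 = 3.596 m/s²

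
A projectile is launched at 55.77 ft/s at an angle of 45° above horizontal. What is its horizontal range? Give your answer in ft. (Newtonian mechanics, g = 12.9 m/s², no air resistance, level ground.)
R = v₀² sin(2θ) / g (with unit conversion) = 73.49 ft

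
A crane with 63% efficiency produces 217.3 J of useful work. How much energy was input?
W_in = W_out/η = 217.3/0.63 = 344.92 J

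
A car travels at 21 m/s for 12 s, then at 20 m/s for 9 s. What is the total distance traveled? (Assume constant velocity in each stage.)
d₁ = v₁t₁ = 21 × 12 = 252 m
d₂ = v₂t₂ = 20 × 9 = 180 m
d_total = 252 + 180 = 432 m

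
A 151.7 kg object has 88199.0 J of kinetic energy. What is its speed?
KE = ½mv² → v = √(2KE/m) = √(2×88199.0/151.7) = 34.1 m/s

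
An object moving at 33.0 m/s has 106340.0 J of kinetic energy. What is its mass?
KE = ½mv² → m = 2KE/v² = 2×106340.0/33.0² = 195.3 kg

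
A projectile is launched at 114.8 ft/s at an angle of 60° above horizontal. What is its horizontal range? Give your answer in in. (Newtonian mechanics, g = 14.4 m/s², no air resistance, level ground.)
R = v₀² sin(2θ) / g (with unit conversion) = 2899.0 in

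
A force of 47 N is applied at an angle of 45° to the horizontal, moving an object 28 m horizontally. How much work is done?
W = Fd cosθ = 47×28×cos(45°) = 930.55 J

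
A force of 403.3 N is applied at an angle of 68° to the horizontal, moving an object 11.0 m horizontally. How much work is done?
W = Fd cosθ = 403.3×11.0×cos(68°) = 1661.9 J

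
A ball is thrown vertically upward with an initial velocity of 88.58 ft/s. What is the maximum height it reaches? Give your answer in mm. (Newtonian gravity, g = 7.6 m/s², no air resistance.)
h_max = v₀²/(2g) (with unit conversion) = 47960.0 mm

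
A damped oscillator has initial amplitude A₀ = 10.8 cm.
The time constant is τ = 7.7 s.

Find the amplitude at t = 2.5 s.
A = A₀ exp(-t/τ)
A = A₀ exp(−t/τ) = 10.8×exp(−2.5/7.7) = 7.806 cm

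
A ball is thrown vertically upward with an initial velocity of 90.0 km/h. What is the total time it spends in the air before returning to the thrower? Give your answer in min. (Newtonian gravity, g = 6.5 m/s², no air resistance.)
t_total = 2v₀/g (with unit conversion) = 0.1282 min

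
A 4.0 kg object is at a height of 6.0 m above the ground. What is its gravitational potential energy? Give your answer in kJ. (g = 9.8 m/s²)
PE = mgh = 4 kg × 9.8 m/s² × 6 m = 235.2 J = 0.2352 kJ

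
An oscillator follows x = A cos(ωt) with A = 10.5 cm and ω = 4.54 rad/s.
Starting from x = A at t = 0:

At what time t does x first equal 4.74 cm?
cos(ωt) = x/A = 4.74/10.5 = 0.4514
ωt = arccos(0.4514) = 1.102 rad
t = 1.102/4.54 = 0.2428 s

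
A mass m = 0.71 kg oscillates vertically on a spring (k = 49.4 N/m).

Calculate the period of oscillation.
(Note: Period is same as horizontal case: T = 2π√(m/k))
T = 2π√(m/k) = 2π√(0.71/49.4) = 0.7533 s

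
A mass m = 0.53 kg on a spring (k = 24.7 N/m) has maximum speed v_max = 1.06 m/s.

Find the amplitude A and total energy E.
½mv²_max = ½kA² → A = v_max√(m/k) = 1.06×√(0.53/24.7) = 0.1553 m = 15.53 cm
E = ½mv²_max = ½×0.53×1.06² = 0.2978 J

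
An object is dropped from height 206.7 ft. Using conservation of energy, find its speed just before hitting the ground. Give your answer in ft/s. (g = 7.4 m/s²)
mgh = ½mv² → v = √(2gh) = √(2×7.4×63) = 30.54 m/s = 100.2 ft/s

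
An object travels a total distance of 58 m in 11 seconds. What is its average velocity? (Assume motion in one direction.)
v_avg = Δd / Δt = 58 / 11 = 5.27 m/s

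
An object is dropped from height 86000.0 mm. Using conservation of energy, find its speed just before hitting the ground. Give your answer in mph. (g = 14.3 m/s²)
mgh = ½mv² → v = √(2gh) = √(2×14.3×86) = 49.59 m/s = 110.9 mph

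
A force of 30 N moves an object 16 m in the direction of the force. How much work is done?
W = Fd = 30×16 = 480.0 J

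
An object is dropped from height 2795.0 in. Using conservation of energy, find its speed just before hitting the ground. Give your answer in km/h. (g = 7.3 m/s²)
mgh = ½mv² → v = √(2gh) = √(2×7.3×70.99) = 32.19 m/s = 115.9 km/h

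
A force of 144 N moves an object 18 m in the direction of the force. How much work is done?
W = Fd = 144×18 = 2592.0 J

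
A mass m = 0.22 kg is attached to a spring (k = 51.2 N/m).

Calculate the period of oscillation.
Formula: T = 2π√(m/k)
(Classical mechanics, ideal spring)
T = 2π√(m/k) = 2π√(0.22/51.2) = 0.4119 s; f = 1/T = 2.428 Hz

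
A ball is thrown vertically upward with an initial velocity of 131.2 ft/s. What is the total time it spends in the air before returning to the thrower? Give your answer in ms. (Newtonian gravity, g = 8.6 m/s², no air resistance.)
t_total = 2v₀/g (with unit conversion) = 9300.0 ms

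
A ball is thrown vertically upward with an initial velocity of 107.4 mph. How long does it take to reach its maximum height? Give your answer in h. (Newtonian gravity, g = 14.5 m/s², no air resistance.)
t_up = v₀/g (with unit conversion) = 0.0009198 h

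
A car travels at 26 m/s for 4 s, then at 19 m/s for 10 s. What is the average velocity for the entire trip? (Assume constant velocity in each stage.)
d₁ = v₁t₁ = 26 × 4 = 104 m
d₂ = v₂t₂ = 19 × 10 = 190 m
d_total = 294 m, t_total = 14 s
v_avg = d_total/t_total = 294/14 = 21.0 m/s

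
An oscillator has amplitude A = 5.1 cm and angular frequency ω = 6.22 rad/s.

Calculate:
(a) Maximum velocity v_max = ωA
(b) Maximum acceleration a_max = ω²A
v_max = ωA = 6.22×0.051 = 0.3172 m/s
a_max = ω²A = 6.22²×0.051 = 1.973 m/s²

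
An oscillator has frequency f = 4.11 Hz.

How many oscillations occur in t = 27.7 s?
n = f×t = 4.11×27.7 = 113.8 oscillations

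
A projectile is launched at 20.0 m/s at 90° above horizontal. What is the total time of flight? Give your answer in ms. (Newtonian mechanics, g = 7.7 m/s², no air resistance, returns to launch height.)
T = 2v₀sin(θ)/g (with unit conversion) = 5195.0 ms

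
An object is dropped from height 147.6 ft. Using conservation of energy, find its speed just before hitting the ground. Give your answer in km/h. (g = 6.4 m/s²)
mgh = ½mv² → v = √(2gh) = √(2×6.4×44.99) = 24 m/s = 86.39 km/h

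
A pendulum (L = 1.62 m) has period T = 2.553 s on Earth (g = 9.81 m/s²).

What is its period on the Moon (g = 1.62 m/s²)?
T = 2π√(L/g), so T_moon/T_earth = √(g_earth/g_moon)
T_moon = 2π√(1.62/1.62) = 6.283 s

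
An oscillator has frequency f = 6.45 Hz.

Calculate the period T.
T = 1/f = 1/6.45 = 0.155 s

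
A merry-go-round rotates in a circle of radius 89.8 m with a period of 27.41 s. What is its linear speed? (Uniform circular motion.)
v = 2πr/T = 2π×89.8/27.41 = 20.58 m/s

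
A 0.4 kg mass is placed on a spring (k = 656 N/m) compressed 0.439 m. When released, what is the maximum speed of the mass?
½kx² = ½mv² → v = x√(k/m) = 0.439×√(656/0.4) = 17.78 m/s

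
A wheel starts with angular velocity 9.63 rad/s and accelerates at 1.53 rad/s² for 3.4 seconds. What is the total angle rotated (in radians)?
θ = ω₀t + ½αt² = 9.63×3.4 + ½×1.53×3.4² = 41.59 rad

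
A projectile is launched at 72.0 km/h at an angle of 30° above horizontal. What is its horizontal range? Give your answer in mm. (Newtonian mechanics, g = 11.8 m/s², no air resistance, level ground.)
R = v₀² sin(2θ) / g (with unit conversion) = 29360.0 mm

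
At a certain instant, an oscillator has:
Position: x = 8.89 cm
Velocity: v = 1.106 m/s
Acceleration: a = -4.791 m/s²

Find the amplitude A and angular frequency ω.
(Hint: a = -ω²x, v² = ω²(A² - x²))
a = −ω²x → ω = √(|a|/x) = √(4.791/0.0889) = 7.341 rad/s
v² = ω²(A² − x²) → A = √(x² + v²/ω²) = √(0.0889² + 1.106²/7.341²) = 0.1749 m = 17.49 cm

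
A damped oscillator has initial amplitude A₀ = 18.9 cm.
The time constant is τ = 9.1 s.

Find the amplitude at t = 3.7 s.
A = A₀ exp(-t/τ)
A = A₀ exp(−t/τ) = 18.9×exp(−3.7/9.1) = 12.59 cm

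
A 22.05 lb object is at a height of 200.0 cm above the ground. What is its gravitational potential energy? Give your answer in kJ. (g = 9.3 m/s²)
PE = mgh = 10 kg × 9.3 m/s² × 2 m = 186 J = 0.186 kJ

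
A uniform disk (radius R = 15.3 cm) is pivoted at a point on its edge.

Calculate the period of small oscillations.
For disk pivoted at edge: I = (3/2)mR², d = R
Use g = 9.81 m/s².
I/m = (3/2)R² = 0.03511 m²; d = R = 0.153 m
T = 2π√((3/2)R²/(gR)) = 2π√(3R/(2g)) = 0.961 s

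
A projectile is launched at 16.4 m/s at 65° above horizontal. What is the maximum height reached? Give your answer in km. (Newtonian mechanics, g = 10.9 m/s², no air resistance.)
H = v₀²sin²(θ)/(2g) (with unit conversion) = 0.01013 km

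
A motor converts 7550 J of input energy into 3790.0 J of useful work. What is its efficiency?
η = W_out/W_in = 3790.0/7550 = 0.502 = 50.2%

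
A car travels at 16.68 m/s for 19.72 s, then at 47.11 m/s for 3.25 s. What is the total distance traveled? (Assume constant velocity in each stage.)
d₁ = v₁t₁ = 16.68 × 19.72 = 328.93 m
d₂ = v₂t₂ = 47.11 × 3.25 = 153.107 m
d_total = 328.93 + 153.107 = 482.04 m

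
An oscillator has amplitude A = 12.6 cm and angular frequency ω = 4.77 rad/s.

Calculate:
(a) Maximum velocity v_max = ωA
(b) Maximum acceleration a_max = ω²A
v_max = ωA = 4.77×0.126 = 0.601 m/s
a_max = ω²A = 4.77²×0.126 = 2.867 m/s²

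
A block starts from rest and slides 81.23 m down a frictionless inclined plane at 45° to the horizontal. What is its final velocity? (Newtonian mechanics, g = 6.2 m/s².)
a = g sin(θ) = 6.2 × sin(45°) = 4.38 m/s²
v = √(2ad) = √(2 × 4.38 × 81.23) = 26.69 m/s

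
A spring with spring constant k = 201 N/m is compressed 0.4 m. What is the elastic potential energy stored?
PE = ½kx² = ½×201×0.4² = 16.08 J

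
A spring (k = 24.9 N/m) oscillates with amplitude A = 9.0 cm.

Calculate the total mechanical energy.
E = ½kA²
E = ½kA² = ½×24.9×(0.09)² = 0.1008 J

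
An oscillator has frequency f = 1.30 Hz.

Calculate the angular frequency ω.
ω = 2πf = 2π×1.3 = 8.168 rad/s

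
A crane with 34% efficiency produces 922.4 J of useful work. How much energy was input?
W_in = W_out/η = 922.4/0.34 = 2712.9 J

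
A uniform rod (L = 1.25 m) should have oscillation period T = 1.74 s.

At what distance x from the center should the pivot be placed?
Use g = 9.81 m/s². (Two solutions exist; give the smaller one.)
T = 2π√((L²/12 + x²)/(gx)). Let c = T²g/(4π²) = 0.7523.
x² − cx + L²/12 = 0 → x = (c − √(c² − L²/3))/2 = 0.2699 m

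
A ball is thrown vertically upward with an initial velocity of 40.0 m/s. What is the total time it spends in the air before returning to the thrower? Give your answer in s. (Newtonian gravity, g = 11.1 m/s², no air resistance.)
t_total = 2v₀/g = 7.207 s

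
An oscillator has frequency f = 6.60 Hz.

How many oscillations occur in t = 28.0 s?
n = f×t = 6.6×28.0 = 184.8 oscillations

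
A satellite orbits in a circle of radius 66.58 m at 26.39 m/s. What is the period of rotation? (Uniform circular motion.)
T = 2πr/v = 2π×66.58/26.39 = 15.85 s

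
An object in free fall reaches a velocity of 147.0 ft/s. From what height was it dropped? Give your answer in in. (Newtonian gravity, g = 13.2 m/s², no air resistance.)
h = v²/(2g) (with unit conversion) = 2994.0 in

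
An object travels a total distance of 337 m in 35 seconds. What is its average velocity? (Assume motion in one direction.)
v_avg = Δd / Δt = 337 / 35 = 9.63 m/s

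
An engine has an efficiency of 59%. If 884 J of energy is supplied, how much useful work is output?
W_out = η × W_in = 0.59 × 884 = 521.56 J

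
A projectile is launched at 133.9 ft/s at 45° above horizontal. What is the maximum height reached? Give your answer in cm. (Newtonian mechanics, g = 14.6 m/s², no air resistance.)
H = v₀²sin²(θ)/(2g) (with unit conversion) = 2852.0 cm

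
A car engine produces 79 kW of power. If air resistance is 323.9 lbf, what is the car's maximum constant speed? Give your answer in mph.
P = Fv → v = P/F = 79000 W / 1441 N = 54.83 m/s = 122.7 mph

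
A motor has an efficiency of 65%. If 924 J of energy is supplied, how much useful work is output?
W_out = η × W_in = 0.65 × 924 = 600.6 J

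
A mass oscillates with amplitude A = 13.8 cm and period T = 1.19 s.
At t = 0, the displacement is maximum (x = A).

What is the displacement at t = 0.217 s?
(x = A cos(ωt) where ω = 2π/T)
ω = 2π/T = 2π/1.19 = 5.28 rad/s
x = A cos(ωt) = 13.8×cos(5.28×0.217) = 5.691 cm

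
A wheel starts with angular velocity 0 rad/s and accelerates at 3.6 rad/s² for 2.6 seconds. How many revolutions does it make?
θ = ω₀t + ½αt² = 0×2.6 + ½×3.6×2.6² = 12.17 rad
Revolutions = θ/(2π) = 12.17/(2π) = 1.94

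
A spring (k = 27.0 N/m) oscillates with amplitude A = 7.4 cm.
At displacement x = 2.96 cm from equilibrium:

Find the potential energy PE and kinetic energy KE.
E_total = ½kA² = ½×27.0×(0.074)² = 0.07393 J
PE = ½kx² = ½×27.0×(0.0296)² = 0.01183 J
KE = E_total − PE = 0.0621 J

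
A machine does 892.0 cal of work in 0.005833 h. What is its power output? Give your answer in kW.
P = W/t = 3732 J / 21 s = 177.7 W = 0.1777 kW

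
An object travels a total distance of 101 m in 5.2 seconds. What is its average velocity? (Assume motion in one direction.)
v_avg = Δd / Δt = 101 / 5.2 = 19.42 m/s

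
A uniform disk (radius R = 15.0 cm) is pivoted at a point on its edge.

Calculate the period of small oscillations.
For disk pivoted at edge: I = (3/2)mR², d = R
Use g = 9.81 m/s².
I/m = (3/2)R² = 0.03375 m²; d = R = 0.15 m
T = 2π√((3/2)R²/(gR)) = 2π√(3R/(2g)) = 0.9516 s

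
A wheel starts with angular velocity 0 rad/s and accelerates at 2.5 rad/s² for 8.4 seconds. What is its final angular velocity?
ω = ω₀ + αt = 0 + 2.5 × 8.4 = 21.0 rad/s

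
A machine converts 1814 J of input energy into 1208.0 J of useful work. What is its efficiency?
η = W_out/W_in = 1208.0/1814 = 0.6659 = 66.59%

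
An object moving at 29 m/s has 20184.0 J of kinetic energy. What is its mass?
KE = ½mv² → m = 2KE/v² = 2×20184.0/29² = 48.0 kg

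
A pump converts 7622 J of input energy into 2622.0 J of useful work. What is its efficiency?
η = W_out/W_in = 2622.0/7622 = 0.344 = 34.4%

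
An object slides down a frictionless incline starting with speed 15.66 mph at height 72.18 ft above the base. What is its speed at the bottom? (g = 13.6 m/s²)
½mv₀² + mgh = ½mv² → v = √(v₀² + 2gh) = √(7.001² + 2×13.6×22) = 25.44 m/s = 56.92 mph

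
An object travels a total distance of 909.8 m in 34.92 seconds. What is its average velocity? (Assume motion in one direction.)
v_avg = Δd / Δt = 909.8 / 34.92 = 26.05 m/s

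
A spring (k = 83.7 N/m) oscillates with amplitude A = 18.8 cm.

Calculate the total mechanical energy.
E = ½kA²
E = ½kA² = ½×83.7×(0.188)² = 1.479 J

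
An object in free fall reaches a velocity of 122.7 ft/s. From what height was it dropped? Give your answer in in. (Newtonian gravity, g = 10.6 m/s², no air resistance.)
h = v²/(2g) (with unit conversion) = 2597.0 in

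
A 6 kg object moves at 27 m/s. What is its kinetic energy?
KE = ½mv² = ½×6×27² = 2187.0 J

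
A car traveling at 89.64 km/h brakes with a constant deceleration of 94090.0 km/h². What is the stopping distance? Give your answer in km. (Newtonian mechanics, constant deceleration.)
d = v₀² / (2a) (with unit conversion) = 0.0427 km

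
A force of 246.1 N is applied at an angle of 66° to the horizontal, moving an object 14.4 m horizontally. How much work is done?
W = Fd cosθ = 246.1×14.4×cos(66°) = 1441.4 J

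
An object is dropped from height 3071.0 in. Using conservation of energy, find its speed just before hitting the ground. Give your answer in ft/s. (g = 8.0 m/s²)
mgh = ½mv² → v = √(2gh) = √(2×8.0×78) = 35.33 m/s = 115.9 ft/s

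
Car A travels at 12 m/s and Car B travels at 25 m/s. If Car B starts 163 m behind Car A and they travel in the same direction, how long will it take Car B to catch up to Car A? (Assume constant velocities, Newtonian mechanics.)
Relative speed: v_rel = 25 - 12 = 13 m/s
Time to catch: t = d₀/v_rel = 163/13 = 12.54 s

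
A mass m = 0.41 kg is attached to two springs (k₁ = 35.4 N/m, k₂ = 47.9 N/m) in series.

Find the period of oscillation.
k_eq = k₁k₂/(k₁+k₂) = 20.36 N/m
T = 2π√(m/k_eq) = 2π√(0.41/20.36) = 0.8917 s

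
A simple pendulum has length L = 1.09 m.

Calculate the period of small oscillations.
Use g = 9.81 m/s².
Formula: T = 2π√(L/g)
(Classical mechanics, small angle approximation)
T = 2π√(L/g) = 2π√(1.09/9.81) = 2.094 s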